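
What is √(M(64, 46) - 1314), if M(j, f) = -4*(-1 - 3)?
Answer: I*√1298 ≈ 36.028*I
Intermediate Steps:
M(j, f) = 16 (M(j, f) = -4*(-4) = 16)
√(M(64, 46) - 1314) = √(16 - 1314) = √(-1298) = I*√1298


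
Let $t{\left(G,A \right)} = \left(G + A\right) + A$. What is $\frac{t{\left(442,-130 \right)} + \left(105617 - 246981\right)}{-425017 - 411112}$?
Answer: $\frac{141182}{836129} \approx 0.16885$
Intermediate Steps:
$t{\left(G,A \right)} = G + 2 A$ ($t{\left(G,A \right)} = \left(A + G\right) + A = G + 2 A$)
$\frac{t{\left(442,-130 \right)} + \left(105617 - 246981\right)}{-425017 - 411112} = \frac{\left(442 + 2 \left(-130\right)\right) + \left(105617 - 246981\right)}{-425017 - 411112} = \frac{\left(442 - 260\right) - 141364}{-836129} = \left(182 - 141364\right) \left(- \frac{1}{836129}\right) = \left(-141182\right) \left(- \frac{1}{836129}\right) = \frac{141182}{836129}$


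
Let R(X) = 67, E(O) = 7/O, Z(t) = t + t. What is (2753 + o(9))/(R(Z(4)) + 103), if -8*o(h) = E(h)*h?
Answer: 22017/1360 ≈ 16.189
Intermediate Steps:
Z(t) = 2*t
o(h) = -7/8 (o(h) = -7/h*h/8 = -1/8*7 = -7/8)
(2753 + o(9))/(R(Z(4)) + 103) = (2753 - 7/8)/(67 + 103) = (22017/8)/170 = (22017/8)*(1/170) = 22017/1360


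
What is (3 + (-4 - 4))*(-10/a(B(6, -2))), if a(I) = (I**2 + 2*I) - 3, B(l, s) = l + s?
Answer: 50/21 ≈ 2.3810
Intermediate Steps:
a(I) = -3 + I**2 + 2*I
(3 + (-4 - 4))*(-10/a(B(6, -2))) = (3 + (-4 - 4))*(-10/(-3 + (6 - 2)**2 + 2*(6 - 2))) = (3 - 8)*(-10/(-3 + 4**2 + 2*4)) = -(-50)/(-3 + 16 + 8) = -(-50)/21 = -5*(-10/21) = 50/21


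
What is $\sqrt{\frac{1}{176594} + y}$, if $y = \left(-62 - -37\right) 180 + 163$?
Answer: $\frac{i \sqrt{135251256729138}}{176594} \approx 65.856 i$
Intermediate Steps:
$y = -4337$ ($y = \left(-62 + 37\right) 180 + 163 = \left(-25\right) 180 + 163 = -4500 + 163 = -4337$)
$\sqrt{\frac{1}{176594} + y} = \sqrt{\frac{1}{176594} - 4337} = \sqrt{- \frac{765888177}{176594}} = \frac{i \sqrt{135251256729138}}{176594}$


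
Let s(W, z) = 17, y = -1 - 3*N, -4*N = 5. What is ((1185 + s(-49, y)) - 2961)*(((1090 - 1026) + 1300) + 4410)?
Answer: -10156466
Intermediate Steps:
N = -5/4 (N = -¼*5 = -5/4 ≈ -1.2500)
y = 11/4 (y = -1 - 3*(-5/4) = -1 + 15/4 = 11/4 ≈ 2.7500)
((1185 + s(-49, y)) - 2961)*(((1090 - 1026) + 1300) + 4410) = ((1185 + 17) - 2961)*(((1090 - 1026) + 1300) + 4410) = (1202 - 2961)*((64 + 1300) + 4410) = -1759*(1364 + 4410) = -1759*5774 = -10156466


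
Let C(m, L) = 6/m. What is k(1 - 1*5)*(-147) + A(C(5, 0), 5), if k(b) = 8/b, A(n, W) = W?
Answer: 299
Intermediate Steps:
k(1 - 1*5)*(-147) + A(C(5, 0), 5) = (8/(1 - 1*5))*(-147) + 5 = (8/(1 - 5))*(-147) + 5 = (8/(-4))*(-147) + 5 = (8*(-1/4))*(-147) + 5 = -2*(-147) + 5 = 294 + 5 = 299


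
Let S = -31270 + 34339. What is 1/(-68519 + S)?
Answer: -1/65450 ≈ -1.5279e-5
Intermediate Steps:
S = 3069
1/(-68519 + S) = 1/(-68519 + 3069) = 1/(-65450) = -1/65450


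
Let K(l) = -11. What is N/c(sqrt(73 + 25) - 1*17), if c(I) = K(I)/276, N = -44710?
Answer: 12339960/11 ≈ 1.1218e+6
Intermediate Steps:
c(I) = -11/276
N/c(sqrt(73 + 25) - 1*17) = -44710/(-11/276) = -44710*(-276/11) = 12339960/11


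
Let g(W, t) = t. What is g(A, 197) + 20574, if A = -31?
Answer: 20771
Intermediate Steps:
g(A, 197) + 20574 = 197 + 20574 = 20771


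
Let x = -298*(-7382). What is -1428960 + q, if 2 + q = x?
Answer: 770874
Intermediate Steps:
x = 2199836
q = 2199834 (q = -2 + 2199836 = 2199834)
-1428960 + q = -1428960 + 2199834 = 770874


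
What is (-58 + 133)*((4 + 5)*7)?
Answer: 4725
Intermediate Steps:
(-58 + 133)*((4 + 5)*7) = 75*(9*7) = 75*63 = 4725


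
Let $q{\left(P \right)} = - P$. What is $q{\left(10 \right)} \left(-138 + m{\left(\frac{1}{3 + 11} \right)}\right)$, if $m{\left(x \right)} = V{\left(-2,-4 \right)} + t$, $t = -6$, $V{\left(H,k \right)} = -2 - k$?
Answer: $1420$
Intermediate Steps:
$m{\left(x \right)} = -4$ ($m{\left(x \right)} = \left(-2 - -4\right) - 6 = \left(-2 + 4\right) - 6 = 2 - 6 = -4$)
$q{\left(10 \right)} \left(-138 + m{\left(\frac{1}{3 + 11} \right)}\right) = \left(-1\right) 10 \left(-138 - 4\right) = \left(-10\right) \left(-142\right) = 1420$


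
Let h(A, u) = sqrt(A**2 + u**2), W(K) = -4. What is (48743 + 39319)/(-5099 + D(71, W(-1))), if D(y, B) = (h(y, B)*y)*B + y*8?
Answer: 399008922/387347431 - 25009608*sqrt(5057)/387347431 ≈ -3.5614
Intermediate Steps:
D(y, B) = 8*y + B*y*sqrt(B**2 + y**2) (D(y, B) = (sqrt(y**2 + B**2)*y)*B + y*8 = (sqrt(B**2 + y**2)*y)*B + 8*y = (y*sqrt(B**2 + y**2))*B + 8*y = B*y*sqrt(B**2 + y**2) + 8*y = 8*y + B*y*sqrt(B**2 + y**2))
(48743 + 39319)/(-5099 + D(71, W(-1))) = (48743 + 39319)/(-5099 + 71*(8 - 4*sqrt((-4)**2 + 71**2))) = 88062/(-5099 + 71*(8 - 4*sqrt(16 + 5041))) = 88062/(-5099 + 71*(8 - 4*sqrt(5057))) = 88062/(-5099 + (568 - 284*sqrt(5057))) = 88062/(-4531 - 284*sqrt(5057))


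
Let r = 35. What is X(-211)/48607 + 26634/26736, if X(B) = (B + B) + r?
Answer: 214042001/216592792 ≈ 0.98822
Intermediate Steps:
X(B) = 35 + 2*B (X(B) = (B + B) + 35 = 2*B + 35 = 35 + 2*B)
X(-211)/48607 + 26634/26736 = (35 + 2*(-211))/48607 + 26634/26736 = (35 - 422)*(1/48607) + 26634*(1/26736) = -387*1/48607 + 4439/4456 = -387/48607 + 4439/4456 = 214042001/216592792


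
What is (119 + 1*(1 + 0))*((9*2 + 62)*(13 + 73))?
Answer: 825600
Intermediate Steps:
(119 + 1*(1 + 0))*((9*2 + 62)*(13 + 73)) = (119 + 1*1)*((18 + 62)*86) = (119 + 1)*(80*86) = 120*6880 = 825600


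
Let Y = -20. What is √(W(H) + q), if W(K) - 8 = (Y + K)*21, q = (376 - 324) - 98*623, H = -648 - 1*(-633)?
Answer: I*√61729 ≈ 248.45*I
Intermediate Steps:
H = -15 (H = -648 + 633 = -15)
q = -61002 (q = 52 - 61054 = -61002)
W(K) = -412 + 21*K (W(K) = 8 + (-20 + K)*21 = 8 + (-420 + 21*K) = -412 + 21*K)
√(W(H) + q) = √((-412 + 21*(-15)) - 61002) = √((-412 - 315) - 61002) = √(-727 - 61002) = √(-61729) = I*√61729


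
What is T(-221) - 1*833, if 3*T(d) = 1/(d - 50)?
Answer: -677230/813 ≈ -833.00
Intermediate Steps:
T(d) = 1/(3*(-50 + d)) (T(d) = 1/(3*(d - 50)) = 1/(3*(-50 + d)))
T(-221) - 1*833 = 1/(3*(-50 - 221)) - 1*833 = (⅓)/(-271) - 833 = (⅓)*(-1/271) - 833 = -1/813 - 833 = -677230/813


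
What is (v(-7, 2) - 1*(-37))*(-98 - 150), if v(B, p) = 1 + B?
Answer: -7688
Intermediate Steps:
(v(-7, 2) - 1*(-37))*(-98 - 150) = ((1 - 7) - 1*(-37))*(-98 - 150) = (-6 + 37)*(-248) = 31*(-248) = -7688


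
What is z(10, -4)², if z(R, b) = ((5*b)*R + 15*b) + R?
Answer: 62500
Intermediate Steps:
z(R, b) = R + 15*b + 5*R*b (z(R, b) = (5*R*b + 15*b) + R = (15*b + 5*R*b) + R = R + 15*b + 5*R*b)
z(10, -4)² = (10 + 15*(-4) + 5*10*(-4))² = (10 - 60 - 200)² = (-250)² = 62500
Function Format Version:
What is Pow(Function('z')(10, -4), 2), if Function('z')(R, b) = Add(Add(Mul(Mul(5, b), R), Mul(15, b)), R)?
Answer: 62500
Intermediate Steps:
Function('z')(R, b) = Add(R, Mul(15, b), Mul(5, R, b)) (Function('z')(R, b) = Add(Add(Mul(5, R, b), Mul(15, b)), R) = Add(Add(Mul(15, b), Mul(5, R, b)), R) = Add(R, Mul(15, b), Mul(5, R, b)))
Pow(Function('z')(10, -4), 2) = Pow(Add(10, Mul(15, -4), Mul(5, 10, -4)), 2) = Pow(Add(10, -60, -200), 2) = Pow(-250, 2) = 62500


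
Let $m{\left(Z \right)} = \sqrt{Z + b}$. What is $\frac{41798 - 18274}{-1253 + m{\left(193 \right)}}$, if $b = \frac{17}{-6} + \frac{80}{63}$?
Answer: $- \frac{3713922072}{197797013} - \frac{70572 \sqrt{337694}}{197797013} \approx -18.984$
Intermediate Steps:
$b = - \frac{197}{126}$ ($b = 17 \left(- \frac{1}{6}\right) + 80 \cdot \frac{1}{63} = - \frac{17}{6} + \frac{80}{63} = - \frac{197}{126} \approx -1.5635$)
$m{\left(Z \right)} = \sqrt{- \frac{197}{126} + Z}$ ($m{\left(Z \right)} = \sqrt{Z - \frac{197}{126}} = \sqrt{- \frac{197}{126} + Z}$)
$\frac{41798 - 18274}{-1253 + m{\left(193 \right)}} = \frac{41798 - 18274}{-1253 + \frac{\sqrt{-2758 + 1764 \cdot 193}}{42}} = \frac{23524}{-1253 + \frac{\sqrt{-2758 + 340452}}{42}} = \frac{23524}{-1253 + \frac{\sqrt{337694}}{42}}$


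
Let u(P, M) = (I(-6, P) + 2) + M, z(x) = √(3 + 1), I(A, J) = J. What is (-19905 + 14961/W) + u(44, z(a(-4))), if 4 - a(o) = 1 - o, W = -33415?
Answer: -663536616/33415 ≈ -19857.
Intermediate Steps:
a(o) = 3 + o (a(o) = 4 - (1 - o) = 4 + (-1 + o) = 3 + o)
z(x) = 2 (z(x) = √4 = 2)
u(P, M) = 2 + M + P (u(P, M) = (P + 2) + M = (2 + P) + M = 2 + M + P)
(-19905 + 14961/W) + u(44, z(a(-4))) = (-19905 + 14961/(-33415)) + (2 + 2 + 44) = (-19905 + 14961*(-1/33415)) + 48 = (-19905 - 14961/33415) + 48 = -665140536/33415 + 48 = -663536616/33415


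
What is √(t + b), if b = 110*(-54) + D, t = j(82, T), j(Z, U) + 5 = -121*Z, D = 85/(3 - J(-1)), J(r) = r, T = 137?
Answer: I*√63383/2 ≈ 125.88*I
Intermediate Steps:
D = 85/4 (D = 85/(3 - 1*(-1)) = 85/(3 + 1) = 85/4 ≈ 21.250)
j(Z, U) = -5 - 121*Z
t = -9927 (t = -5 - 121*82 = -5 - 9922 = -9927)
b = -23675/4 (b = 110*(-54) + 85/4 = -5940 + 85/4 = -23675/4 ≈ -5918.8)
√(t + b) = √(-9927 - 23675/4) = √(-63383/4) = I*√63383/2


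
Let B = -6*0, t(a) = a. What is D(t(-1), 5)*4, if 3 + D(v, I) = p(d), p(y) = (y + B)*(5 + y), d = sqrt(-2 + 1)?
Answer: -16 + 20*I ≈ -16.0 + 20.0*I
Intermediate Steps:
B = 0 (B = -1*0 = 0)
d = I (d = sqrt(-1) = I ≈ 1.0*I)
p(y) = y*(5 + y) (p(y) = (y + 0)*(5 + y) = y*(5 + y))
D(v, I) = -3 + I*(5 + I)
D(t(-1), 5)*4 = (-4 + 5*I)*4 = -16 + 20*I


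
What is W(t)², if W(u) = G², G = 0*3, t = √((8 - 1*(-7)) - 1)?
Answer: 0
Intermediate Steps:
t = √14 (t = √((8 + 7) - 1) = √(15 - 1) = √14 ≈ 3.7417)
G = 0
W(u) = 0 (W(u) = 0² = 0)
W(t)² = 0² = 0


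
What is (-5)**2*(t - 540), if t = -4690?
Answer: -130750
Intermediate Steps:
(-5)**2*(t - 540) = (-5)**2*(-4690 - 540) = 25*(-5230) = -130750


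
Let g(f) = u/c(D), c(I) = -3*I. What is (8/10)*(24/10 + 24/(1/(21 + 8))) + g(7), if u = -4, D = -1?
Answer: 41804/75 ≈ 557.39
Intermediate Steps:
g(f) = -4/3 (g(f) = -4/((-3*(-1))) = -4/3)
(8/10)*(24/10 + 24/(1/(21 + 8))) + g(7) = (8/10)*(24/10 + 24/(1/(21 + 8))) - 4/3 = (8*(1/10))*(24*(1/10) + 24/(1/29)) - 4/3 = 4*(12/5 + 24/(1/29))/5 - 4/3 = 4*(12/5 + 24*29)/5 - 4/3 = 4*(12/5 + 696)/5 - 4/3 = (4/5)*(3492/5) - 4/3 = 13968/25 - 4/3 = 41804/75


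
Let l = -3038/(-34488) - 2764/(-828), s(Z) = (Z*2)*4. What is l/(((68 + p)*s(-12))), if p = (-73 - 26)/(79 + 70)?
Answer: -202475057/382003986816 ≈ -0.00053003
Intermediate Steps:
p = -99/149 ≈ -0.66443
s(Z) = 8*Z (s(Z) = (2*Z)*4 = 8*Z)
l = 1358893/396612 (l = -3038*(-1/34488) - 2764*(-1/828) = 1519/17244 + 691/207 = 1358893/396612 ≈ 3.4263)
l/(((68 + p)*s(-12))) = 1358893/(396612*(((68 - 99/149)*(8*(-12))))) = 1358893/(396612*(((10033/149)*(-96)))) = 1358893/(396612*(-963168/149)) = (1358893/396612)*(-149/963168) = -202475057/382003986816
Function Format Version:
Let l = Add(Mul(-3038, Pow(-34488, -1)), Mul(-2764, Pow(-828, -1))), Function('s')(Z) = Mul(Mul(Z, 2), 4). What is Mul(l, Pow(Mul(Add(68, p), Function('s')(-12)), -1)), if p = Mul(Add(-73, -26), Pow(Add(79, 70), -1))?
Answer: Rational(-202475057, 382003986816) ≈ -0.00053003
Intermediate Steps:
p = Rational(-99, 149) (p = Mul(-99, Pow(149, -1)) = Mul(-99, Rational(1, 149)) = Rational(-99, 149) ≈ -0.66443)
Function('s')(Z) = Mul(8, Z) (Function('s')(Z) = Mul(Mul(2, Z), 4) = Mul(8, Z))
l = Rational(1358893, 396612) (l = Add(Mul(-3038, Rational(-1, 34488)), Mul(-2764, Rational(-1, 828))) = Add(Rational(1519, 17244), Rational(691, 207)) = Rational(1358893, 396612) ≈ 3.4263)
Mul(l, Pow(Mul(Add(68, p), Function('s')(-12)), -1)) = Mul(Rational(1358893, 396612), Pow(Mul(Add(68, Rational(-99, 149)), Mul(8, -12)), -1)) = Mul(Rational(1358893, 396612), Pow(Mul(Rational(10033, 149), -96), -1)) = Mul(Rational(1358893, 396612), Pow(Rational(-963168, 149), -1)) = Mul(Rational(1358893, 396612), Rational(-149, 963168)) = Rational(-202475057, 382003986816)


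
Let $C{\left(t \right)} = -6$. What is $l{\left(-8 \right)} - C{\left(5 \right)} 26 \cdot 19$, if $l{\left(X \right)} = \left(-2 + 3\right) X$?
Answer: $2956$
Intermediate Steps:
$l{\left(X \right)} = X$ ($l{\left(X \right)} = 1 X = X$)
$l{\left(-8 \right)} - C{\left(5 \right)} 26 \cdot 19 = -8 - \left(-6\right) 26 \cdot 19 = -8 - \left(-156\right) 19 = -8 - -2964 = -8 + 2964 = 2956$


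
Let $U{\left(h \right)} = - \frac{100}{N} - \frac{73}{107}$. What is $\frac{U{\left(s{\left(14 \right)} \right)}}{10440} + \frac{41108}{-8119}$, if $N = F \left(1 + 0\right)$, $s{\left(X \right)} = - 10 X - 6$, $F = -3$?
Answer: $- \frac{137677678681}{27208717560} \approx -5.0601$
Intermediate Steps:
$s{\left(X \right)} = -6 - 10 X$
$N = -3$ ($N = - 3 \left(1 + 0\right) = \left(-3\right) 1 = -3$)
$U{\left(h \right)} = \frac{10481}{321}$ ($U{\left(h \right)} = - \frac{100}{-3} - \frac{73}{107} = \left(-100\right) \left(- \frac{1}{3}\right) - \frac{73}{107} = \frac{100}{3} - \frac{73}{107} = \frac{10481}{321}$)
$\frac{U{\left(s{\left(14 \right)} \right)}}{10440} + \frac{41108}{-8119} = \frac{10481}{321 \cdot 10440} + \frac{41108}{-8119} = \frac{10481}{321} \cdot \frac{1}{10440} + 41108 \left(- \frac{1}{8119}\right) = \frac{10481}{3351240} - \frac{41108}{8119} = - \frac{137677678681}{27208717560}$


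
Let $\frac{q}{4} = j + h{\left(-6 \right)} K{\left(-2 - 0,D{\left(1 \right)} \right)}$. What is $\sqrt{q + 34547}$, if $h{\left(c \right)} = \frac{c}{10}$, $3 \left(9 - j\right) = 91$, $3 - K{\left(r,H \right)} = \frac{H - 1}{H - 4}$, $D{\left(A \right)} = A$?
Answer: $\frac{\sqrt{7752255}}{15} \approx 185.62$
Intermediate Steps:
$K{\left(r,H \right)} = 3 - \frac{-1 + H}{-4 + H}$ ($K{\left(r,H \right)} = 3 - \frac{H - 1}{H - 4} = 3 - \frac{-1 + H}{-4 + H}$)
$j = - \frac{64}{3}$ ($j = 9 - \frac{91}{3} = - \frac{64}{3} \approx -21.333$)
$h{\left(c \right)} = \frac{c}{10}$ ($h{\left(c \right)} = c \frac{1}{10} = \frac{c}{10}$)
$q = - \frac{1388}{15}$ ($q = 4 \left(- \frac{64}{3} + \frac{1}{10} \left(-6\right) \frac{-11 + 2 \cdot 1}{-4 + 1}\right) = 4 \left(- \frac{64}{3} - \frac{3 \frac{-11 + 2}{-3}}{5}\right) = 4 \left(- \frac{64}{3} - \frac{3 \left(\left(- \frac{1}{3}\right) \left(-9\right)\right)}{5}\right) = 4 \left(- \frac{64}{3} - \frac{9}{5}\right) = 4 \left(- \frac{347}{15}\right) = - \frac{1388}{15} \approx -92.533$)
$\sqrt{q + 34547} = \sqrt{- \frac{1388}{15} + 34547} = \sqrt{\frac{516817}{15}} = \frac{\sqrt{7752255}}{15}$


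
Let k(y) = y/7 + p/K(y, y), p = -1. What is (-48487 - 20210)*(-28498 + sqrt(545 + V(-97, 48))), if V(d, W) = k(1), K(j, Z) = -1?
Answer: 1957727106 - 68697*sqrt(26761)/7 ≈ 1.9561e+9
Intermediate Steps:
k(y) = 1 + y/7 (k(y) = y/7 - 1/(-1) = y*(1/7) - 1*(-1) = y/7 + 1 = 1 + y/7)
V(d, W) = 8/7 (V(d, W) = 1 + (1/7)*1 = 1 + 1/7 = 8/7)
(-48487 - 20210)*(-28498 + sqrt(545 + V(-97, 48))) = (-48487 - 20210)*(-28498 + sqrt(545 + 8/7)) = -68697*(-28498 + sqrt(3823/7)) = -68697*(-28498 + sqrt(26761)/7) = 1957727106 - 68697*sqrt(26761)/7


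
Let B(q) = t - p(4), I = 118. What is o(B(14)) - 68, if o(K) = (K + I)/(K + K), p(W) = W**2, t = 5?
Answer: -1603/22 ≈ -72.864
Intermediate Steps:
B(q) = -11 (B(q) = 5 - 1*4**2 = 5 - 1*16 = 5 - 16 = -11)
o(K) = (118 + K)/(2*K) (o(K) = (K + 118)/(K + K) = (118 + K)/((2*K)) = (118 + K)*(1/(2*K)) = (118 + K)/(2*K))
o(B(14)) - 68 = (1/2)*(118 - 11)/(-11) - 68 = (1/2)*(-1/11)*107 - 68 = -107/22 - 68 = -1603/22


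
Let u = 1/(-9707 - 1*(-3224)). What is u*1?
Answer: -1/6483 ≈ -0.00015425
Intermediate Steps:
u = -1/6483 (u = 1/(-9707 + 3224) = 1/(-6483) = -1/6483 ≈ -0.00015425)
u*1 = -1/6483*1 = -1/6483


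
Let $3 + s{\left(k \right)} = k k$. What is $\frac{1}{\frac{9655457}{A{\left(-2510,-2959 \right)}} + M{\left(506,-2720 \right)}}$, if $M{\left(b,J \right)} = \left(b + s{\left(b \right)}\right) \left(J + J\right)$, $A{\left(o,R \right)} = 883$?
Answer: $- \frac{883}{1232280561823} \approx -7.1656 \cdot 10^{-10}$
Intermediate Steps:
$s{\left(k \right)} = -3 + k^{2}$ ($s{\left(k \right)} = -3 + k k = -3 + k^{2}$)
$M{\left(b,J \right)} = 2 J \left(-3 + b + b^{2}\right)$ ($M{\left(b,J \right)} = \left(b + \left(-3 + b^{2}\right)\right) \left(J + J\right) = \left(-3 + b + b^{2}\right) 2 J = 2 J \left(-3 + b + b^{2}\right)$)
$\frac{1}{\frac{9655457}{A{\left(-2510,-2959 \right)}} + M{\left(506,-2720 \right)}} = \frac{1}{\frac{9655457}{883} + 2 \left(-2720\right) \left(-3 + 506 + 506^{2}\right)} = \frac{1}{9655457 \cdot \frac{1}{883} + 2 \left(-2720\right) \left(-3 + 506 + 256036\right)} = \frac{1}{\frac{9655457}{883} + 2 \left(-2720\right) 256539} = \frac{1}{\frac{9655457}{883} - 1395572160} = \frac{1}{- \frac{1232280561823}{883}} = - \frac{883}{1232280561823}$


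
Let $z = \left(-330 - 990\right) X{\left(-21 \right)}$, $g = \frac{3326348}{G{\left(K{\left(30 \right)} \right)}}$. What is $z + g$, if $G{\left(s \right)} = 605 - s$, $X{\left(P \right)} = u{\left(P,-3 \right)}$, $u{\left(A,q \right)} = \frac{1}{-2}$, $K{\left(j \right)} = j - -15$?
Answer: $\frac{923987}{140} \approx 6599.9$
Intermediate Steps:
$K{\left(j \right)} = 15 + j$ ($K{\left(j \right)} = j + 15 = 15 + j$)
$u{\left(A,q \right)} = - \frac{1}{2}$
$X{\left(P \right)} = - \frac{1}{2}$
$g = \frac{831587}{140}$ ($g = \frac{3326348}{605 - \left(15 + 30\right)} = \frac{3326348}{605 - 45} = \frac{3326348}{560} = 3326348 \cdot \frac{1}{560} = \frac{831587}{140} \approx 5939.9$)
$z = 660$ ($z = \left(-330 - 990\right) \left(- \frac{1}{2}\right) = \left(-1320\right) \left(- \frac{1}{2}\right) = 660$)
$z + g = 660 + \frac{831587}{140} = \frac{923987}{140}$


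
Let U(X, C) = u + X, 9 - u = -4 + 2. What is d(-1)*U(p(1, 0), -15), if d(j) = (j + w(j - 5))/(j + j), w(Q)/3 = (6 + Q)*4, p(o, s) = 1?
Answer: 6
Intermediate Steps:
u = 11 (u = 9 - (-4 + 2) = 9 - 1*(-2) = 9 + 2 = 11)
w(Q) = 72 + 12*Q (w(Q) = 3*((6 + Q)*4) = 3*(24 + 4*Q) = 72 + 12*Q)
d(j) = (12 + 13*j)/(2*j) (d(j) = (j + (72 + 12*(j - 5)))/(j + j) = (j + (72 + 12*(-5 + j)))/((2*j)) = (j + (72 + (-60 + 12*j)))*(1/(2*j)) = (j + (12 + 12*j))*(1/(2*j)) = (12 + 13*j)*(1/(2*j)) = (12 + 13*j)/(2*j))
U(X, C) = 11 + X
d(-1)*U(p(1, 0), -15) = (13/2 + 6/(-1))*(11 + 1) = (13/2 + 6*(-1))*12 = (13/2 - 6)*12 = (1/2)*12 = 6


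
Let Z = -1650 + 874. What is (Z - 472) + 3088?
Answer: 1840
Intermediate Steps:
Z = -776
(Z - 472) + 3088 = (-776 - 472) + 3088 = -1248 + 3088 = 1840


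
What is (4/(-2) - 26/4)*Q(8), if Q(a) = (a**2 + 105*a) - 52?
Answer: -7242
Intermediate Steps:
Q(a) = -52 + a**2 + 105*a
(4/(-2) - 26/4)*Q(8) = (4/(-2) - 26/4)*(-52 + 8**2 + 105*8) = (4*(-1/2) - 26*1/4)*(-52 + 64 + 840) = (-2 - 13/2)*852 = -17/2*852 = -7242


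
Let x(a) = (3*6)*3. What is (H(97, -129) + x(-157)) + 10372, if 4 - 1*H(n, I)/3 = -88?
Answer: 10702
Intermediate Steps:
H(n, I) = 276 (H(n, I) = 12 - 3*(-88) = 12 + 264 = 276)
x(a) = 54 (x(a) = 18*3 = 54)
(H(97, -129) + x(-157)) + 10372 = (276 + 54) + 10372 = 330 + 10372 = 10702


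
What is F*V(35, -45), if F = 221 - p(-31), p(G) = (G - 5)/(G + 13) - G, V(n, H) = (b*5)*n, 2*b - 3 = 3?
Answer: 98700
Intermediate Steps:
b = 3 (b = 3/2 + (½)*3 = 3/2 + 3/2 = 3)
V(n, H) = 15*n (V(n, H) = (3*5)*n = 15*n)
p(G) = -G + (-5 + G)/(13 + G) (p(G) = (-5 + G)/(13 + G) - G = -G + (-5 + G)/(13 + G))
F = 188 (F = 221 - (-5 - 1*(-31)² - 12*(-31))/(13 - 31) = 221 - (-5 - 1*961 + 372)/(-18) = 221 - (-1)*(-5 - 961 + 372)/18 = 221 - (-1)*(-594)/18 = 221 - 1*33 = 221 - 33 = 188)
F*V(35, -45) = 188*(15*35) = 188*525 = 98700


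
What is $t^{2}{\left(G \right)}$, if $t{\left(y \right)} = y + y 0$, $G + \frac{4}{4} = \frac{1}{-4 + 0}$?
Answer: $\frac{25}{16} \approx 1.5625$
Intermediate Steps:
$G = - \frac{5}{4}$ ($G = -1 + \frac{1}{-4 + 0} = -1 + \frac{1}{-4} = -1 - \frac{1}{4} = - \frac{5}{4} \approx -1.25$)
$t{\left(y \right)} = y$ ($t{\left(y \right)} = y + 0 = y$)
$t^{2}{\left(G \right)} = \left(- \frac{5}{4}\right)^{2} = \frac{25}{16}$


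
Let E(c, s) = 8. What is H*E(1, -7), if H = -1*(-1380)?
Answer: 11040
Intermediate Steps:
H = 1380
H*E(1, -7) = 1380*8 = 11040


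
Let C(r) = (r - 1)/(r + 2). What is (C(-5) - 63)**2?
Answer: 3721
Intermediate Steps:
C(r) = (-1 + r)/(2 + r)
(C(-5) - 63)**2 = ((-1 - 5)/(2 - 5) - 63)**2 = (-6/(-3) - 63)**2 = (-1/3*(-6) - 63)**2 = (2 - 63)**2 = (-61)**2 = 3721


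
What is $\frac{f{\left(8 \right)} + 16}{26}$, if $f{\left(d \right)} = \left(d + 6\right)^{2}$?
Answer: $\frac{106}{13} \approx 8.1538$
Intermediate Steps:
$f{\left(d \right)} = \left(6 + d\right)^{2}$
$\frac{f{\left(8 \right)} + 16}{26} = \frac{\left(6 + 8\right)^{2} + 16}{26} = \frac{14^{2} + 16}{26} = \frac{196 + 16}{26} = \frac{1}{26} \cdot 212 = \frac{106}{13}$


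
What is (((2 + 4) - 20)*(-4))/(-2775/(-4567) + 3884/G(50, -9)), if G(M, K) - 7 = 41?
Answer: 3069024/4467857 ≈ 0.68691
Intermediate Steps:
G(M, K) = 48 (G(M, K) = 7 + 41 = 48)
(((2 + 4) - 20)*(-4))/(-2775/(-4567) + 3884/G(50, -9)) = (((2 + 4) - 20)*(-4))/(-2775/(-4567) + 3884/48) = ((6 - 20)*(-4))/(-2775*(-1/4567) + 3884*(1/48)) = (-14*(-4))/(2775/4567 + 971/12) = 56/(4467857/54804) = 56*(54804/4467857) = 3069024/4467857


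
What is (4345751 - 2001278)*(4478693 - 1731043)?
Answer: 6441791238450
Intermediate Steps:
(4345751 - 2001278)*(4478693 - 1731043) = 2344473*2747650 = 6441791238450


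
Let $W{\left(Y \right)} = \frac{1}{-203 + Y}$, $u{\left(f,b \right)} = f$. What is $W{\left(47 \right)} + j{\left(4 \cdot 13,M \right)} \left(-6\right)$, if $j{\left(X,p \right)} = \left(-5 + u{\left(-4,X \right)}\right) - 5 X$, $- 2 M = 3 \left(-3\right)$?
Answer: $\frac{251783}{156} \approx 1614.0$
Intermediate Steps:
$M = \frac{9}{2}$ ($M = - \frac{3 \left(-3\right)}{2} = \left(- \frac{1}{2}\right) \left(-9\right) = \frac{9}{2} \approx 4.5$)
$j{\left(X,p \right)} = -9 - 5 X$ ($j{\left(X,p \right)} = \left(-5 - 4\right) - 5 X = -9 - 5 X$)
$W{\left(47 \right)} + j{\left(4 \cdot 13,M \right)} \left(-6\right) = \frac{1}{-203 + 47} + \left(-9 - 5 \cdot 4 \cdot 13\right) \left(-6\right) = \frac{1}{-156} + \left(-9 - 260\right) \left(-6\right) = - \frac{1}{156} + \left(-9 - 260\right) \left(-6\right) = - \frac{1}{156} - -1614 = - \frac{1}{156} + 1614 = \frac{251783}{156}$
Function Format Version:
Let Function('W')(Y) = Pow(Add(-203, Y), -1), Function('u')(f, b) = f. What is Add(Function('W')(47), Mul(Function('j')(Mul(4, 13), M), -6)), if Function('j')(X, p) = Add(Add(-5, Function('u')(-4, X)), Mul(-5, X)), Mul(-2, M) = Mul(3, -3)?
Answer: Rational(251783, 156) ≈ 1614.0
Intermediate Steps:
M = Rational(9, 2) (M = Mul(Rational(-1, 2), Mul(3, -3)) = Mul(Rational(-1, 2), -9) = Rational(9, 2) ≈ 4.5000)
Function('j')(X, p) = Add(-9, Mul(-5, X)) (Function('j')(X, p) = Add(Add(-5, -4), Mul(-5, X)) = Add(-9, Mul(-5, X)))
Add(Function('W')(47), Mul(Function('j')(Mul(4, 13), M), -6)) = Add(Pow(Add(-203, 47), -1), Mul(Add(-9, Mul(-5, Mul(4, 13))), -6)) = Add(Pow(-156, -1), Mul(Add(-9, Mul(-5, 52)), -6)) = Add(Rational(-1, 156), Mul(Add(-9, -260), -6)) = Add(Rational(-1, 156), Mul(-269, -6)) = Add(Rational(-1, 156), 1614) = Rational(251783, 156)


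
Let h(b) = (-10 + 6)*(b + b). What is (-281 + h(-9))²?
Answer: 43681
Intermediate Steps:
h(b) = -8*b
(-281 + h(-9))² = (-281 - 8*(-9))² = (-281 + 72)² = (-209)² = 43681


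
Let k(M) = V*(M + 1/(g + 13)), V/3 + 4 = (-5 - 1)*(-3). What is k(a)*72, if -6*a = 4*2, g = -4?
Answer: -3696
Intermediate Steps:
a = -4/3 (a = -2*2/3 = -⅙*8 = -4/3 ≈ -1.3333)
V = 42 (V = -12 + 3*((-5 - 1)*(-3)) = -12 + 3*(-6*(-3)) = -12 + 3*18 = -12 + 54 = 42)
k(M) = 14/3 + 42*M (k(M) = 42*(M + 1/(-4 + 13)) = 42*(M + 1/9) = 42*(M + ⅑) = 42*(⅑ + M) = 14/3 + 42*M)
k(a)*72 = (14/3 + 42*(-4/3))*72 = (14/3 - 56)*72 = -154/3*72 = -3696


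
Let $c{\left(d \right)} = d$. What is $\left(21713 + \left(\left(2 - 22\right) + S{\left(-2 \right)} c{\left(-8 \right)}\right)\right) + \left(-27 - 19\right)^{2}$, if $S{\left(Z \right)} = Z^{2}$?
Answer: $23777$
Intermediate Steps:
$\left(21713 + \left(\left(2 - 22\right) + S{\left(-2 \right)} c{\left(-8 \right)}\right)\right) + \left(-27 - 19\right)^{2} = \left(21713 + \left(\left(2 - 22\right) + \left(-2\right)^{2} \left(-8\right)\right)\right) + \left(-27 - 19\right)^{2} = \left(21713 + \left(\left(2 - 22\right) + 4 \left(-8\right)\right)\right) + \left(-46\right)^{2} = \left(21713 - 52\right) + 2116 = 21661 + 2116 = 23777$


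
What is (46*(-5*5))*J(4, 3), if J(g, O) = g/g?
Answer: -1150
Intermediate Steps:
J(g, O) = 1
(46*(-5*5))*J(4, 3) = (46*(-5*5))*1 = (46*(-25))*1 = -1150*1 = -1150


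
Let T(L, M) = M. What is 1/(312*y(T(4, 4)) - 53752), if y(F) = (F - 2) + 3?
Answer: -1/52192 ≈ -1.9160e-5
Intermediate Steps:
y(F) = 1 + F (y(F) = (-2 + F) + 3 = 1 + F)
1/(312*y(T(4, 4)) - 53752) = 1/(312*(1 + 4) - 53752) = 1/(312*5 - 53752) = 1/(1560 - 53752) = 1/(-52192) = -1/52192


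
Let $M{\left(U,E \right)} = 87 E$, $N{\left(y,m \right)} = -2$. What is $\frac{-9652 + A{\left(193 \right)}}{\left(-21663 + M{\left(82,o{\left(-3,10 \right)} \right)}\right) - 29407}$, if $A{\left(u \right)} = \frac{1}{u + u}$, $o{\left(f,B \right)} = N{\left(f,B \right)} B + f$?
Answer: $\frac{3725671}{20485406} \approx 0.18187$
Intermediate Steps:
$o{\left(f,B \right)} = f - 2 B$ ($o{\left(f,B \right)} = - 2 B + f = f - 2 B$)
$A{\left(u \right)} = \frac{1}{2 u}$
$\frac{-9652 + A{\left(193 \right)}}{\left(-21663 + M{\left(82,o{\left(-3,10 \right)} \right)}\right) - 29407} = \frac{-9652 + \frac{1}{2 \cdot 193}}{\left(-21663 + 87 \left(-3 - 20\right)\right) - 29407} = \frac{-9652 + \frac{1}{2} \cdot \frac{1}{193}}{\left(-21663 + 87 \left(-3 - 20\right)\right) - 29407} = \frac{-9652 + \frac{1}{386}}{\left(-21663 + 87 \left(-23\right)\right) - 29407} = - \frac{3725671}{386 \left(\left(-21663 - 2001\right) - 29407\right)} = - \frac{3725671}{386 \left(-23664 - 29407\right)} = - \frac{3725671}{386 \left(-53071\right)} = \left(- \frac{3725671}{386}\right) \left(- \frac{1}{53071}\right) = \frac{3725671}{20485406}$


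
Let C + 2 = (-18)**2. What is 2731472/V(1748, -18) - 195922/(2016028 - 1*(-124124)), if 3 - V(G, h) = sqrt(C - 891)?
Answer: 4384295637079/309251964 + 1365736*I*sqrt(569)/289 ≈ 14177.0 + 1.1273e+5*I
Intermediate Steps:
C = 322 (C = -2 + (-18)**2 = -2 + 324 = 322)
V(G, h) = 3 - I*sqrt(569) (V(G, h) = 3 - sqrt(322 - 891) = 3 - sqrt(-569) = 3 - I*sqrt(569))
2731472/V(1748, -18) - 195922/(2016028 - 1*(-124124)) = 2731472/(3 - I*sqrt(569)) - 195922/(2016028 - 1*(-124124)) = 2731472/(3 - I*sqrt(569)) - 195922/(2016028 + 124124) = 2731472/(3 - I*sqrt(569)) - 195922/2140152 = 2731472/(3 - I*sqrt(569)) - 195922*1/2140152 = 2731472/(3 - I*sqrt(569)) - 97961/1070076 = -97961/1070076 + 2731472/(3 - I*sqrt(569))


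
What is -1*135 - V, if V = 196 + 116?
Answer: -447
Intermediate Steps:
V = 312
-1*135 - V = -1*135 - 1*312 = -135 - 312 = -447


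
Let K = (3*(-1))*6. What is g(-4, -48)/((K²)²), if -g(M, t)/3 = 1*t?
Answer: 1/729 ≈ 0.0013717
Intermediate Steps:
K = -18 (K = -3*6 = -18)
g(M, t) = -3*t
g(-4, -48)/((K²)²) = (-3*(-48))/(((-18)²)²) = 144/(324²) = 144/104976 = 144*(1/104976) = 1/729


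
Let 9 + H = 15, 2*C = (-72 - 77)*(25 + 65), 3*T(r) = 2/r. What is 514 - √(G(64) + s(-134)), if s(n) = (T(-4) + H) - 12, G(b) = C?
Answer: 514 - I*√241602/6 ≈ 514.0 - 81.922*I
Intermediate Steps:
T(r) = 2/(3*r) (T(r) = (2/r)/3 = 2/(3*r))
C = -6705 (C = ((-72 - 77)*(25 + 65))/2 = (-149*90)/2 = (½)*(-13410) = -6705)
H = 6 (H = -9 + 15 = 6)
G(b) = -6705
s(n) = -37/6 (s(n) = ((⅔)/(-4) + 6) - 12 = ((⅔)*(-¼) + 6) - 12 = (-⅙ + 6) - 12 = 35/6 - 12 = -37/6)
514 - √(G(64) + s(-134)) = 514 - √(-6705 - 37/6) = 514 - √(-40267/6) = 514 - I*√241602/6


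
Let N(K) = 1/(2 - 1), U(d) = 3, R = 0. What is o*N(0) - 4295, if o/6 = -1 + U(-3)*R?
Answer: -4301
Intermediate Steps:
N(K) = 1 (N(K) = 1/1 = 1)
o = -6 (o = 6*(-1 + 3*0) = 6*(-1 + 0) = 6*(-1) = -6)
o*N(0) - 4295 = -6*1 - 4295 = -6 - 4295 = -4301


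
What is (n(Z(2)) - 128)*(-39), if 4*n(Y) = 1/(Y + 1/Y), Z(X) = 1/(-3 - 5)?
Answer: 24966/5 ≈ 4993.2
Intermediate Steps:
Z(X) = -⅛ (Z(X) = 1/(-8) = -⅛)
n(Y) = 1/(4*(Y + 1/Y))
(n(Z(2)) - 128)*(-39) = ((¼)*(-⅛)/(1 + (-⅛)²) - 128)*(-39) = ((¼)*(-⅛)/(1 + 1/64) - 128)*(-39) = ((¼)*(-⅛)/(65/64) - 128)*(-39) = ((¼)*(-⅛)*(64/65) - 128)*(-39) = (-2/65 - 128)*(-39) = -8322/65*(-39) = 24966/5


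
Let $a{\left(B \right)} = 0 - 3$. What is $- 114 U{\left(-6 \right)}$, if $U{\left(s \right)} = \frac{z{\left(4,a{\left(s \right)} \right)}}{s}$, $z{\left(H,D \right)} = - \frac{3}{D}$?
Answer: $19$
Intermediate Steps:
$a{\left(B \right)} = -3$
$U{\left(s \right)} = \frac{1}{s}$ ($U{\left(s \right)} = \frac{\left(-3\right) \frac{1}{-3}}{s} = \frac{\left(-3\right) \left(- \frac{1}{3}\right)}{s} = 1 \frac{1}{s} = \frac{1}{s}$)
$- 114 U{\left(-6 \right)} = - \frac{114}{-6} = \left(-114\right) \left(- \frac{1}{6}\right) = 19$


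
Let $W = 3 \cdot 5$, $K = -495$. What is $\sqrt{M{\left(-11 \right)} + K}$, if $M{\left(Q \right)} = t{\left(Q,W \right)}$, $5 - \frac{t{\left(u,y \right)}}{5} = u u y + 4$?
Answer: $i \sqrt{9565} \approx 97.801 i$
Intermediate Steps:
$W = 15$
$t{\left(u,y \right)} = 5 - 5 y u^{2}$ ($t{\left(u,y \right)} = 25 - 5 \left(u u y + 4\right) = 25 - 5 \left(u^{2} y + 4\right) = 25 - 5 \left(y u^{2} + 4\right) = 25 - 5 \left(4 + y u^{2}\right) = 25 - \left(20 + 5 y u^{2}\right) = 5 - 5 y u^{2}$)
$M{\left(Q \right)} = 5 - 75 Q^{2}$
$\sqrt{M{\left(-11 \right)} + K} = \sqrt{\left(5 - 75 \left(-11\right)^{2}\right) - 495} = \sqrt{\left(5 - 9075\right) - 495} = \sqrt{-9070 - 495} = \sqrt{-9565} = i \sqrt{9565}$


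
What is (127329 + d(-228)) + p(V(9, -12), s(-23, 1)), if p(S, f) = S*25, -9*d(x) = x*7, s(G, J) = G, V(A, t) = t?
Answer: 381619/3 ≈ 1.2721e+5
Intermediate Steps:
d(x) = -7*x/9 (d(x) = -x*7/9 = -7*x/9)
p(S, f) = 25*S
(127329 + d(-228)) + p(V(9, -12), s(-23, 1)) = (127329 - 7/9*(-228)) + 25*(-12) = (127329 + 532/3) - 300 = 382519/3 - 300 = 381619/3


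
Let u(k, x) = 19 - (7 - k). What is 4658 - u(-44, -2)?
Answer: 4690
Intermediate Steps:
u(k, x) = 12 + k (u(k, x) = 19 + (-7 + k) = 12 + k)
4658 - u(-44, -2) = 4658 - (12 - 44) = 4658 - 1*(-32) = 4658 + 32 = 4690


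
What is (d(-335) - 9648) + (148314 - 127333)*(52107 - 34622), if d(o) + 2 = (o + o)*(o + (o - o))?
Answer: 367067585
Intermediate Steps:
d(o) = -2 + 2*o² (d(o) = -2 + (o + o)*(o + (o - o)) = -2 + (2*o)*(o + 0) = -2 + (2*o)*o = -2 + 2*o²)
(d(-335) - 9648) + (148314 - 127333)*(52107 - 34622) = ((-2 + 2*(-335)²) - 9648) + (148314 - 127333)*(52107 - 34622) = ((-2 + 2*112225) - 9648) + 20981*17485 = ((-2 + 224450) - 9648) + 366852785 = (224448 - 9648) + 366852785 = 214800 + 366852785 = 367067585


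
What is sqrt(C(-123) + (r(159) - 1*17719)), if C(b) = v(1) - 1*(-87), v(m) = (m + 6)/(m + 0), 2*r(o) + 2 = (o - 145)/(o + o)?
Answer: 7*I*sqrt(36375702)/318 ≈ 132.76*I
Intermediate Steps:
r(o) = -1 + (-145 + o)/(4*o) (r(o) = -1 + ((o - 145)/(o + o))/2 = -1 + ((-145 + o)/((2*o)))/2 = -1 + ((-145 + o)*(1/(2*o)))/2 = -1 + ((-145 + o)/(2*o))/2 = -1 + (-145 + o)/(4*o))
v(m) = (6 + m)/m
C(b) = 94 (C(b) = (6 + 1)/1 - 1*(-87) = 1*7 + 87 = 7 + 87 = 94)
sqrt(C(-123) + (r(159) - 1*17719)) = sqrt(94 + ((1/4)*(-145 - 3*159)/159 - 1*17719)) = sqrt(94 + ((1/4)*(1/159)*(-145 - 477) - 17719)) = sqrt(94 + ((1/4)*(1/159)*(-622) - 17719)) = sqrt(94 + (-311/318 - 17719)) = sqrt(94 - 5634953/318) = sqrt(-5605061/318) = 7*I*sqrt(36375702)/318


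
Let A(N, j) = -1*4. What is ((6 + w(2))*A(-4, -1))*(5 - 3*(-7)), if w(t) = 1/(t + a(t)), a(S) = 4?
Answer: -1924/3 ≈ -641.33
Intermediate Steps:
A(N, j) = -4
w(t) = 1/(4 + t) (w(t) = 1/(t + 4) = 1/(4 + t))
((6 + w(2))*A(-4, -1))*(5 - 3*(-7)) = ((6 + 1/(4 + 2))*(-4))*(5 - 3*(-7)) = ((6 + 1/6)*(-4))*(5 + 21) = ((6 + 1/6)*(-4))*26 = ((37/6)*(-4))*26 = -74/3*26 = -1924/3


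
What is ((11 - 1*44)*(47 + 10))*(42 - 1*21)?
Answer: -39501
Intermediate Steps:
((11 - 1*44)*(47 + 10))*(42 - 1*21) = ((11 - 44)*57)*(42 - 21) = -33*57*21 = -1881*21 = -39501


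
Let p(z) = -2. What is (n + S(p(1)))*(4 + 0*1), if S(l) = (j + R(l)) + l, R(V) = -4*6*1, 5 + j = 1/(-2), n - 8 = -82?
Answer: -422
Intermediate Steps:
n = -74 (n = 8 - 82 = -74)
j = -11/2 (j = -5 + 1/(-2) = -5 - 1/2 = -11/2 ≈ -5.5000)
R(V) = -24 (R(V) = -24*1 = -24)
S(l) = -59/2 + l (S(l) = (-11/2 - 24) + l = -59/2 + l)
(n + S(p(1)))*(4 + 0*1) = (-74 + (-59/2 - 2))*(4 + 0*1) = (-74 - 63/2)*(4 + 0) = -211/2*4 = -422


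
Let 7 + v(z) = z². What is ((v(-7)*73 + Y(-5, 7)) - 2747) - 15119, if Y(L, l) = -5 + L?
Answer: -14810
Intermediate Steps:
v(z) = -7 + z²
((v(-7)*73 + Y(-5, 7)) - 2747) - 15119 = (((-7 + (-7)²)*73 + (-5 - 5)) - 2747) - 15119 = (((-7 + 49)*73 - 10) - 2747) - 15119 = ((42*73 - 10) - 2747) - 15119 = ((3066 - 10) - 2747) - 15119 = (3056 - 2747) - 15119 = 309 - 15119 = -14810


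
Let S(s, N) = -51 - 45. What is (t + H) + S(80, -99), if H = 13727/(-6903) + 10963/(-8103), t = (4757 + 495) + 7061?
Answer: 227723699161/18645003 ≈ 12214.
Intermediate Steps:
S(s, N) = -96
t = 12313 (t = 5252 + 7061 = 12313)
H = -62302490/18645003 (H = 13727*(-1/6903) + 10963*(-1/8103) = -13727/6903 - 10963/8103 = -62302490/18645003 ≈ -3.3415)
(t + H) + S(80, -99) = (12313 - 62302490/18645003) - 96 = 229513619449/18645003 - 96 = 227723699161/18645003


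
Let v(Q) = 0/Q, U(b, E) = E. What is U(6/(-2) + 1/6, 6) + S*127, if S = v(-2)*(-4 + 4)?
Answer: 6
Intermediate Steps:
v(Q) = 0
S = 0 (S = 0*(-4 + 4) = 0*0 = 0)
U(6/(-2) + 1/6, 6) + S*127 = 6 + 0*127 = 6 + 0 = 6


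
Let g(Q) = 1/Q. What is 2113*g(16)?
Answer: 2113/16 ≈ 132.06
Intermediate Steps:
2113*g(16) = 2113/16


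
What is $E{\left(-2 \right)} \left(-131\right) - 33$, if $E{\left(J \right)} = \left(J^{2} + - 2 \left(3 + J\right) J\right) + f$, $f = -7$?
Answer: $-164$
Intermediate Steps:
$E{\left(J \right)} = -7 + J^{2} + J \left(-6 - 2 J\right)$ ($E{\left(J \right)} = \left(J^{2} + - 2 \left(3 + J\right) J\right) - 7 = \left(J^{2} + \left(-6 - 2 J\right) J\right) - 7 = \left(J^{2} + J \left(-6 - 2 J\right)\right) - 7 = -7 + J^{2} + J \left(-6 - 2 J\right)$)
$E{\left(-2 \right)} \left(-131\right) - 33 = \left(-7 - \left(-2\right)^{2} - -12\right) \left(-131\right) - 33 = \left(-7 - 4 + 12\right) \left(-131\right) - 33 = 1 \left(-131\right) - 33 = -131 - 33 = -164$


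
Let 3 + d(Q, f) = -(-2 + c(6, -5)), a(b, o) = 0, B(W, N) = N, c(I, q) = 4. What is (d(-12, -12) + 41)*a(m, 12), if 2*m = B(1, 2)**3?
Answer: 0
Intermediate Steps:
m = 4 (m = (1/2)*2**3 = (1/2)*8 = 4)
d(Q, f) = -5 (d(Q, f) = -3 - (-2 + 4) = -3 - 1*2 = -3 - 2 = -5)
(d(-12, -12) + 41)*a(m, 12) = (-5 + 41)*0 = 36*0 = 0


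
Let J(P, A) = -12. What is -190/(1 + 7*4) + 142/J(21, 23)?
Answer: -3199/174 ≈ -18.385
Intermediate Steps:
-190/(1 + 7*4) + 142/J(21, 23) = -190/(1 + 7*4) + 142/(-12) = -190/(1 + 28) + 142*(-1/12) = -190/29 - 71/6 = -3199/174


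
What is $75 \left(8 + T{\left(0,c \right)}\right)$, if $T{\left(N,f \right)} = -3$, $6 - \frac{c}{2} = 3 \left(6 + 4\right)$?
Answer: $375$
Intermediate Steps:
$c = -48$ ($c = 12 - 2 \cdot 3 \left(6 + 4\right) = 12 - 2 \cdot 3 \cdot 10 = 12 - 60 = -48$)
$75 \left(8 + T{\left(0,c \right)}\right) = 75 \left(8 - 3\right) = 75 \cdot 5 = 375$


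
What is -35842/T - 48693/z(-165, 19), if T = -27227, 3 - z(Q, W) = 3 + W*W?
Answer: 70458067/517313 ≈ 136.20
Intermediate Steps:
z(Q, W) = -W² (z(Q, W) = 3 - (3 + W*W) = 3 - (3 + W²) = 3 + (-3 - W²) = -W²)
-35842/T - 48693/z(-165, 19) = -35842/(-27227) - 48693/((-1*19²)) = -35842*(-1/27227) - 48693/((-1*361)) = 35842/27227 - 48693/(-361) = 35842/27227 - 48693*(-1/361) = 35842/27227 + 48693/361 = 70458067/517313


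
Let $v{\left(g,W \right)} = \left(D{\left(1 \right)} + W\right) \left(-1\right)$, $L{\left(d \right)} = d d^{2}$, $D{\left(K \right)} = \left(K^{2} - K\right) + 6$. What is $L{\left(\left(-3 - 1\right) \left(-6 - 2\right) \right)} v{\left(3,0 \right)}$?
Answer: $-196608$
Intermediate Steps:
$D{\left(K \right)} = 6 + K^{2} - K$
$L{\left(d \right)} = d^{3}$
$v{\left(g,W \right)} = -6 - W$ ($v{\left(g,W \right)} = \left(\left(6 + 1^{2} - 1\right) + W\right) \left(-1\right) = \left(\left(6 + 1 - 1\right) + W\right) \left(-1\right) = \left(6 + W\right) \left(-1\right) = -6 - W$)
$L{\left(\left(-3 - 1\right) \left(-6 - 2\right) \right)} v{\left(3,0 \right)} = \left(\left(-3 - 1\right) \left(-6 - 2\right)\right)^{3} \left(-6 - 0\right) = \left(\left(-4\right) \left(-8\right)\right)^{3} \left(-6 + 0\right) = 32^{3} \left(-6\right) = 32768 \left(-6\right) = -196608$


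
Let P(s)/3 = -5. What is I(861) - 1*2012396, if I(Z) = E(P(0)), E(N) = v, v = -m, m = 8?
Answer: -2012404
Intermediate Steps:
P(s) = -15 (P(s) = 3*(-5) = -15)
v = -8 (v = -1*8 = -8)
E(N) = -8
I(Z) = -8
I(861) - 1*2012396 = -8 - 1*2012396 = -8 - 2012396 = -2012404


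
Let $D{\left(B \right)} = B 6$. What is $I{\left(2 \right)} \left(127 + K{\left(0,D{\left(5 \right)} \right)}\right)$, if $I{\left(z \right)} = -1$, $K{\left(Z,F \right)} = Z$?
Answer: $-127$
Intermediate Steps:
$D{\left(B \right)} = 6 B$
$I{\left(2 \right)} \left(127 + K{\left(0,D{\left(5 \right)} \right)}\right) = - (127 + 0) = \left(-1\right) 127 = -127$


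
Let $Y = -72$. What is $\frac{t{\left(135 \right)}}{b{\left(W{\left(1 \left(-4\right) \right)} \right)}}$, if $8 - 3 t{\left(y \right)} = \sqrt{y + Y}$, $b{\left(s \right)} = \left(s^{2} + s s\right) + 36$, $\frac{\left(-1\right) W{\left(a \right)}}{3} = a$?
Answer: $\frac{2}{243} - \frac{\sqrt{7}}{324} \approx 6.4554 \cdot 10^{-5}$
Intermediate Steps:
$W{\left(a \right)} = - 3 a$
$b{\left(s \right)} = 36 + 2 s^{2}$ ($b{\left(s \right)} = \left(s^{2} + s^{2}\right) + 36 = 2 s^{2} + 36 = 36 + 2 s^{2}$)
$t{\left(y \right)} = \frac{8}{3} - \frac{\sqrt{-72 + y}}{3}$ ($t{\left(y \right)} = \frac{8}{3} - \frac{\sqrt{y - 72}}{3} = \frac{8}{3} - \frac{\sqrt{-72 + y}}{3}$)
$\frac{t{\left(135 \right)}}{b{\left(W{\left(1 \left(-4\right) \right)} \right)}} = \frac{\frac{8}{3} - \frac{\sqrt{-72 + 135}}{3}}{36 + 2 \left(- 3 \cdot 1 \left(-4\right)\right)^{2}} = \frac{\frac{8}{3} - \frac{\sqrt{63}}{3}}{36 + 2 \left(\left(-3\right) \left(-4\right)\right)^{2}} = \frac{\frac{8}{3} - \frac{3 \sqrt{7}}{3}}{36 + 2 \cdot 12^{2}} = \frac{\frac{8}{3} - \sqrt{7}}{36 + 2 \cdot 144} = \frac{\frac{8}{3} - \sqrt{7}}{36 + 288} = \frac{\frac{8}{3} - \sqrt{7}}{324} = \left(\frac{8}{3} - \sqrt{7}\right) \frac{1}{324} = \frac{2}{243} - \frac{\sqrt{7}}{324}$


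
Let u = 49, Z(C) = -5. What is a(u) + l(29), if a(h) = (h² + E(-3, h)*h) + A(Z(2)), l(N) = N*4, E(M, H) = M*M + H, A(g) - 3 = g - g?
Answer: 5362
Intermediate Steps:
A(g) = 3 (A(g) = 3 + (g - g) = 3 + 0 = 3)
E(M, H) = H + M² (E(M, H) = M² + H = H + M²)
l(N) = 4*N
a(h) = 3 + h² + h*(9 + h) (a(h) = (h² + (h + (-3)²)*h) + 3 = (h² + (h + 9)*h) + 3 = (h² + (9 + h)*h) + 3 = (h² + h*(9 + h)) + 3 = 3 + h² + h*(9 + h))
a(u) + l(29) = (3 + 49² + 49*(9 + 49)) + 4*29 = (3 + 2401 + 49*58) + 116 = (3 + 2401 + 2842) + 116 = 5246 + 116 = 5362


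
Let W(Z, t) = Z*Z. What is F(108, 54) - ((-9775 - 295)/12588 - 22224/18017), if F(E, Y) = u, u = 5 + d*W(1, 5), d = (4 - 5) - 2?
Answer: 457391447/113398998 ≈ 4.0335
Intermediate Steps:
W(Z, t) = Z**2
d = -3 (d = -1 - 2 = -3)
u = 2 (u = 5 - 3*1**2 = 5 - 3*1 = 5 - 3 = 2)
F(E, Y) = 2
F(108, 54) - ((-9775 - 295)/12588 - 22224/18017) = 2 - ((-9775 - 295)/12588 - 22224/18017) = 2 - (-10070*1/12588 - 22224*1/18017) = 2 - (-5035/6294 - 22224/18017) = 2 - 1*(-230593451/113398998) = 2 + 230593451/113398998 = 457391447/113398998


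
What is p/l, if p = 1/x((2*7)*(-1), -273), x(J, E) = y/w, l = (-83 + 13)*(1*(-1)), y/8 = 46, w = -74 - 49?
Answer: -123/25760 ≈ -0.0047748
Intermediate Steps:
w = -123
y = 368 (y = 8*46 = 368)
l = 70 (l = -70*(-1) = 70)
x(J, E) = -368/123 (x(J, E) = 368/(-123) = 368*(-1/123) = -368/123)
p = -123/368 (p = 1/(-368/123) = -123/368 ≈ -0.33424)
p/l = -123/368/70 = -123/368*1/70 = -123/25760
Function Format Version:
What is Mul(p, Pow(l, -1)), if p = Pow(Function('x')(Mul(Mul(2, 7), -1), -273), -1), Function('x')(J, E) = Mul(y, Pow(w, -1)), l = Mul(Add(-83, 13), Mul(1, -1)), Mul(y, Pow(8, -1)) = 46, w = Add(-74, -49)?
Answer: Rational(-123, 25760) ≈ -0.0047748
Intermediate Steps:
w = -123
y = 368 (y = Mul(8, 46) = 368)
l = 70 (l = Mul(-70, -1) = 70)
Function('x')(J, E) = Rational(-368, 123) (Function('x')(J, E) = Mul(368, Pow(-123, -1)) = Mul(368, Rational(-1, 123)) = Rational(-368, 123))
p = Rational(-123, 368) (p = Pow(Rational(-368, 123), -1) = Rational(-123, 368) ≈ -0.33424)
Mul(p, Pow(l, -1)) = Mul(Rational(-123, 368), Pow(70, -1)) = Mul(Rational(-123, 368), Rational(1, 70)) = Rational(-123, 25760)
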